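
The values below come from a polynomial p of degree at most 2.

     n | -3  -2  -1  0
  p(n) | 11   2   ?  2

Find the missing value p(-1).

On equispaced nodes a degree-2 polynomial has vanishing third forward difference, so
  - p(-3) + 3·p(-2) - 3·p(-1) + p(0) = 0.
Substituting the known values and solving for p(-1):
  -3·p(-1) = 3
  p(-1) = -1.

-1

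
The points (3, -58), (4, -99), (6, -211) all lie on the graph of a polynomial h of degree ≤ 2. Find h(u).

h(u) = -5u^2 - 6u + 5

Write h(u) = au^2 + bu + c. Substituting each data point gives a linear system:
  9a + 3b + c = -58
  16a + 4b + c = -99
  36a + 6b + c = -211
Solving the system yields a = -5, b = -6, c = 5.
So h(u) = -5u² - 6u + 5.
Check: h(3) = -58. ✓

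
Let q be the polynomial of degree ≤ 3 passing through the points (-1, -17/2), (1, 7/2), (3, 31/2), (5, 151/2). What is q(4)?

Write q(t) = at^3 + bt^2 + ct + d. Substituting each data point gives a linear system:
  -a + b - c + d = -17/2
  a + b + c + d = 7/2
  27a + 9b + 3c + d = 31/2
  125a + 25b + 5c + d = 151/2
Solving the system yields a = 1, b = -3, c = 5, d = 1/2.
So q(t) = t^3 - 3t^2 + 5t + 1/2.
Then q(4) = 73/2.

73/2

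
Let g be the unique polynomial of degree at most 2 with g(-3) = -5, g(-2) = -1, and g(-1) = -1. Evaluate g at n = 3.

Using the Lagrange interpolation formula with nodes -3, -2, -1:
  L_0(n) = (n + 2)(n + 1) / 2
  L_1(n) = (n + 3)(n + 1) / -1
  L_2(n) = (n + 3)(n + 2) / 2
Then g(n) = -5·L_0(n) - 1·L_1(n) - 1·L_2(n).
Expanding and collecting terms gives g(n) = -2n^2 - 6n - 5.
Evaluating at n = 3: g(3) = -41.

-41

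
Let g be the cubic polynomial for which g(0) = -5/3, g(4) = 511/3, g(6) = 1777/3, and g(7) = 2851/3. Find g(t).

g(t) = 3t^3 - 2t^2 + 3t - 5/3

Using the Lagrange interpolation formula with nodes 0, 4, 6, 7:
  L_0(t) = (t - 4)(t - 6)(t - 7) / -168
  L_1(t) = t(t - 6)(t - 7) / 24
  L_2(t) = t(t - 4)(t - 7) / -12
  L_3(t) = t(t - 4)(t - 6) / 21
Then g(t) = -5/3·L_0(t) + 511/3·L_1(t) + 1777/3·L_2(t) + 2851/3·L_3(t).
Expanding and collecting terms gives g(t) = 3t^3 - 2t^2 + 3t - 5/3.
Check: g(6) = 1777/3. ✓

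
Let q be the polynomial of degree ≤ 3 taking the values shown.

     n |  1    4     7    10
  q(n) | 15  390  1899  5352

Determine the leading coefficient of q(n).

Write q(n) = an^3 + bn^2 + cn + d. Substituting each data point gives a linear system:
  a + b + c + d = 15
  64a + 16b + 4c + d = 390
  343a + 49b + 7c + d = 1899
  1000a + 100b + 10c + d = 5352
Solving the system yields a = 5, b = 3, c = 5, d = 2.
So q(n) = 5n³ + 3n² + 5n + 2.
The leading coefficient is 5.

5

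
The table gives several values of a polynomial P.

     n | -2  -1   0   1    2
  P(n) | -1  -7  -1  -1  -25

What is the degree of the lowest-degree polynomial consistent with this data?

Forward differences of the values at n = -2, -1, 0, 1, 2:
  P  : -1  -7  -1  -1  -25
  Δ  : -6  6  0  -24
  Δ^2: 12  -6  -24
  Δ^3: -18  -18
  Δ^4: 0
The third differences are constant (-18) and nonzero, while all higher differences vanish, so the minimal degree is 3.

3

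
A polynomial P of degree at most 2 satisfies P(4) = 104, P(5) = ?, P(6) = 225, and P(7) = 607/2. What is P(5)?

On equispaced nodes a degree-2 polynomial has vanishing third forward difference, so
  - P(4) + 3·P(5) - 3·P(6) + P(7) = 0.
Substituting the known values and solving for P(5):
  3·P(5) = 951/2
  P(5) = 317/2.

317/2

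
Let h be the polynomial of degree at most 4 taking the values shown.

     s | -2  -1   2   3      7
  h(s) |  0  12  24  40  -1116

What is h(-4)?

Using the Lagrange interpolation formula with nodes -2, -1, 2, 3, 7:
  L_0(s) = (s + 1)(s - 2)(s - 3)(s - 7) / 180
  L_1(s) = (s + 2)(s - 2)(s - 3)(s - 7) / -96
  L_2(s) = (s + 2)(s + 1)(s - 3)(s - 7) / 60
  L_3(s) = (s + 2)(s + 1)(s - 2)(s - 7) / -80
  L_4(s) = (s + 2)(s + 1)(s - 2)(s - 3) / 1440
Then h(s) = 0·L_0(s) + 12·L_1(s) + 24·L_2(s) + 40·L_3(s) - 1116·L_4(s).
Expanding and collecting terms gives h(s) = -s^4 + 3s^3 + 6s^2 - 6s + 4.
Evaluating at s = -4: h(-4) = -324.

-324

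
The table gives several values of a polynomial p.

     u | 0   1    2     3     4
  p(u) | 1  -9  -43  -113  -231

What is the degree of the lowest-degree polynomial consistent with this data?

Forward differences of the values at u = 0, 1, 2, 3, 4:
  p  : 1  -9  -43  -113  -231
  Δ  : -10  -34  -70  -118
  Δ^2: -24  -36  -48
  Δ^3: -12  -12
  Δ^4: 0
The third differences are constant (-12) and nonzero, while all higher differences vanish, so the minimal degree is 3.

3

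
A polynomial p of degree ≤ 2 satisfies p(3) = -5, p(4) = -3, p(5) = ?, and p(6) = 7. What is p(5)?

1

On equispaced nodes a degree-2 polynomial has vanishing third forward difference, so
  - p(3) + 3·p(4) - 3·p(5) + p(6) = 0.
Substituting the known values and solving for p(5):
  -3·p(5) = -3
  p(5) = 1.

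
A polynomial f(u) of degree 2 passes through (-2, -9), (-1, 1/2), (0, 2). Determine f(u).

Using the Lagrange interpolation formula with nodes -2, -1, 0:
  L_0(u) = (u + 1)u / 2
  L_1(u) = (u + 2)u / -1
  L_2(u) = (u + 2)(u + 1) / 2
Then f(u) = -9·L_0(u) + 1/2·L_1(u) + 2·L_2(u).
Expanding and collecting terms gives f(u) = -4u^2 - (5/2)u + 2.
Check: f(-2) = -9. ✓

f(u) = -4u^2 - (5/2)u + 2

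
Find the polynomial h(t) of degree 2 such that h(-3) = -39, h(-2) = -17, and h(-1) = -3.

Using the Lagrange interpolation formula with nodes -3, -2, -1:
  L_0(t) = (t + 2)(t + 1) / 2
  L_1(t) = (t + 3)(t + 1) / -1
  L_2(t) = (t + 3)(t + 2) / 2
Then h(t) = -39·L_0(t) - 17·L_1(t) - 3·L_2(t).
Expanding and collecting terms gives h(t) = -4t² + 2t + 3.
Check: h(-1) = -3. ✓

h(t) = -4t^2 + 2t + 3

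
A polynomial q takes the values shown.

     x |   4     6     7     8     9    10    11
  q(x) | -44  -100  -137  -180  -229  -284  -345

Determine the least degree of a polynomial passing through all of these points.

Divided differences on the nodes 4, 6, 7, 8, 9, 10, 11:
  order 0: -44  -100  -137  -180  -229  -284  -345
  order 1: -28  -37  -43  -49  -55  -61
  order 2: -3  -3  -3  -3  -3
  order 3: 0  0  0  0
  order 4: 0  0  0
  order 5: 0  0
  order 6: 0
The order-2 divided differences are all -3 (nonzero) and every higher order vanishes, so the data lies on a polynomial of degree exactly 2.

2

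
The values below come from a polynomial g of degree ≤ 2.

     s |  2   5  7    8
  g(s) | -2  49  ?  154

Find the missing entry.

The 3 known points determine the degree-2 polynomial uniquely.
Write g(s) = as^2 + bs + c. Substituting each data point gives a linear system:
  4a + 2b + c = -2
  25a + 5b + c = 49
  64a + 8b + c = 154
Solving the system yields a = 3, b = -4, c = -6.
So g(s) = 3s^2 - 4s - 6.
Then g(7) = 113.

113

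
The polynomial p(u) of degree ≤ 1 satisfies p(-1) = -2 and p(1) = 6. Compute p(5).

Write p(u) = au + b. Substituting each data point gives a linear system:
  -a + b = -2
  a + b = 6
Solving the system yields a = 4, b = 2.
So p(u) = 4u + 2.
Then p(5) = 22.

22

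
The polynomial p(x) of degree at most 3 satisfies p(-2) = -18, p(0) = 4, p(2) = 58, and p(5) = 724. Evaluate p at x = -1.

4

Write p(x) = ax^3 + bx^2 + cx + d. Substituting each data point gives a linear system:
  -8a + 4b - 2c + d = -18
  d = 4
  8a + 4b + 2c + d = 58
  125a + 25b + 5c + d = 724
Solving the system yields a = 5, b = 4, c = -1, d = 4.
So p(x) = 5x^3 + 4x^2 - x + 4.
Then p(-1) = 4.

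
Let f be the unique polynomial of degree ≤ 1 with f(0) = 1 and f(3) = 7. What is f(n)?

Write f(n) = an + b. Substituting each data point gives a linear system:
  b = 1
  3a + b = 7
Solving the system yields a = 2, b = 1.
So f(n) = 2n + 1.
Check: f(3) = 7. ✓

f(n) = 2n + 1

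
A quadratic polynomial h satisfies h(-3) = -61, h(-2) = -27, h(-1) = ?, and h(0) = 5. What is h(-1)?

The 3 known points determine the degree-2 polynomial uniquely.
Write h(x) = ax^2 + bx + c. Substituting each data point gives a linear system:
  9a - 3b + c = -61
  4a - 2b + c = -27
  c = 5
Solving the system yields a = -6, b = 4, c = 5.
So h(x) = -6x^2 + 4x + 5.
Then h(-1) = -5.

-5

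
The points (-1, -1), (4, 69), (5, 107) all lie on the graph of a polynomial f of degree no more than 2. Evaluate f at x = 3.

Using the Lagrange interpolation formula with nodes -1, 4, 5:
  L_0(x) = (x - 4)(x - 5) / 30
  L_1(x) = (x + 1)(x - 5) / -5
  L_2(x) = (x + 1)(x - 4) / 6
Then f(x) = -1·L_0(x) + 69·L_1(x) + 107·L_2(x).
Expanding and collecting terms gives f(x) = 4x^2 + 2x - 3.
Evaluating at x = 3: f(3) = 39.

39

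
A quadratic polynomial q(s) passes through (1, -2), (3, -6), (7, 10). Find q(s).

Using the Lagrange interpolation formula with nodes 1, 3, 7:
  L_0(s) = (s - 3)(s - 7) / 12
  L_1(s) = (s - 1)(s - 7) / -8
  L_2(s) = (s - 1)(s - 3) / 24
Then q(s) = -2·L_0(s) - 6·L_1(s) + 10·L_2(s).
Expanding and collecting terms gives q(s) = s² - 6s + 3.
Check: q(3) = -6. ✓

q(s) = s^2 - 6s + 3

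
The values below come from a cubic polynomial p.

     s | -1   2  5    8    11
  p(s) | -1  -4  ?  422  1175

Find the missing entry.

The 4 known points determine the degree-3 polynomial uniquely.
Write p(s) = as^3 + bs^2 + cs + d. Substituting each data point gives a linear system:
  -a + b - c + d = -1
  8a + 4b + 2c + d = -4
  512a + 64b + 8c + d = 422
  1331a + 121b + 11c + d = 1175
Solving the system yields a = 1, b = -1, c = -3, d = -2.
So p(s) = s^3 - s^2 - 3s - 2.
Then p(5) = 83.

83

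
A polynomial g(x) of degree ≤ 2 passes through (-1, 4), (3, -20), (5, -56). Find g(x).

g(x) = -2x^2 - 2x + 4

Write g(x) = ax^2 + bx + c. Substituting each data point gives a linear system:
  a - b + c = 4
  9a + 3b + c = -20
  25a + 5b + c = -56
Solving the system yields a = -2, b = -2, c = 4.
So g(x) = -2x^2 - 2x + 4.
Check: g(-1) = 4. ✓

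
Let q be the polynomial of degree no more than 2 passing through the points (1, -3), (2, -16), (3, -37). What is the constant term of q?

Write q(x) = ax^2 + bx + c. Substituting each data point gives a linear system:
  a + b + c = -3
  4a + 2b + c = -16
  9a + 3b + c = -37
Solving the system yields a = -4, b = -1, c = 2.
So q(x) = -4x^2 - x + 2.
The constant term is 2.

2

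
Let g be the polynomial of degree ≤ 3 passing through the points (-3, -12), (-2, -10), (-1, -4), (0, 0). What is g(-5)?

20

Write g(n) = an^3 + bn^2 + cn + d. Substituting each data point gives a linear system:
  -27a + 9b - 3c + d = -12
  -8a + 4b - 2c + d = -10
  -a + b - c + d = -4
  d = 0
Solving the system yields a = -1, b = -4, c = 1, d = 0.
So g(n) = -n^3 - 4n^2 + n.
Then g(-5) = 20.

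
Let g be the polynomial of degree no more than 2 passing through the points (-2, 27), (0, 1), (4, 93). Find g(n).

Write g(n) = an^2 + bn + c. Substituting each data point gives a linear system:
  4a - 2b + c = 27
  c = 1
  16a + 4b + c = 93
Solving the system yields a = 6, b = -1, c = 1.
So g(n) = 6n^2 - n + 1.
Check: g(4) = 93. ✓

g(n) = 6n^2 - n + 1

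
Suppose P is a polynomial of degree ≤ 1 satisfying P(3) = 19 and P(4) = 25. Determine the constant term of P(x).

1

Write P(x) = ax + b. Substituting each data point gives a linear system:
  3a + b = 19
  4a + b = 25
Solving the system yields a = 6, b = 1.
So P(x) = 6x + 1.
The constant term is 1.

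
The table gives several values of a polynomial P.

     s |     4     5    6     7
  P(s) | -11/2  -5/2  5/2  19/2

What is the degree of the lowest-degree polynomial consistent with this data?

2

Forward differences of the values at s = 4, 5, 6, 7:
  P  : -11/2  -5/2  5/2  19/2
  Δ  : 3  5  7
  Δ^2: 2  2
  Δ^3: 0
The second differences are constant (2) and nonzero, while all higher differences vanish, so the minimal degree is 2.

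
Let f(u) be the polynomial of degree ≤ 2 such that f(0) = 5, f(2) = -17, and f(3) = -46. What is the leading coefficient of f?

-6

Write f(u) = au^2 + bu + c. Substituting each data point gives a linear system:
  c = 5
  4a + 2b + c = -17
  9a + 3b + c = -46
Solving the system yields a = -6, b = 1, c = 5.
So f(u) = -6u² + u + 5.
The leading coefficient is -6.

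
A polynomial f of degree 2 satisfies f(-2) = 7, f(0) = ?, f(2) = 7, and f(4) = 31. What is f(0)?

-1

The 3 known points determine the degree-2 polynomial uniquely.
Write f(x) = ax^2 + bx + c. Substituting each data point gives a linear system:
  4a - 2b + c = 7
  4a + 2b + c = 7
  16a + 4b + c = 31
Solving the system yields a = 2, b = 0, c = -1.
So f(x) = 2x² - 1.
Then f(0) = -1.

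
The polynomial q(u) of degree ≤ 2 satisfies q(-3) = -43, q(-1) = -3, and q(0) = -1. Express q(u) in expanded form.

q(u) = -6u^2 - 4u - 1

Using the Lagrange interpolation formula with nodes -3, -1, 0:
  L_0(u) = (u + 1)u / 6
  L_1(u) = (u + 3)u / -2
  L_2(u) = (u + 3)(u + 1) / 3
Then q(u) = -43·L_0(u) - 3·L_1(u) - 1·L_2(u).
Expanding and collecting terms gives q(u) = -6u^2 - 4u - 1.
Check: q(-3) = -43. ✓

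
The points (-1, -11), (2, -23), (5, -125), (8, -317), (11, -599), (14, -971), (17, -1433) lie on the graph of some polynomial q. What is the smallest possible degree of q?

2

Forward differences of the values at t = -1, 2, 5, 8, 11, 14, 17:
  q  : -11  -23  -125  -317  -599  -971  -1433
  Δ  : -12  -102  -192  -282  -372  -462
  Δ^2: -90  -90  -90  -90  -90
  Δ^3: 0  0  0  0
  Δ^4: 0  0  0
  Δ^5: 0  0
  Δ^6: 0
The second differences are constant (-90) and nonzero, while all higher differences vanish, so the minimal degree is 2.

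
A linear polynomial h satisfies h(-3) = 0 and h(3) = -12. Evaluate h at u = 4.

-14

Write h(u) = au + b. Substituting each data point gives a linear system:
  -3a + b = 0
  3a + b = -12
Solving the system yields a = -2, b = -6.
So h(u) = -2u - 6.
Then h(4) = -14.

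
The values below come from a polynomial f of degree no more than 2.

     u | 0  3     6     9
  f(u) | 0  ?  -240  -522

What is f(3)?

The 3 known points determine the degree-2 polynomial uniquely.
Write f(u) = au^2 + bu + c. Substituting each data point gives a linear system:
  c = 0
  36a + 6b + c = -240
  81a + 9b + c = -522
Solving the system yields a = -6, b = -4, c = 0.
So f(u) = -6u² - 4u.
Then f(3) = -66.

-66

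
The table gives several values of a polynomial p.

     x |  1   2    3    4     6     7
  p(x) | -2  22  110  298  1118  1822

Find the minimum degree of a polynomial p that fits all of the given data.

Divided differences on the nodes 1, 2, 3, 4, 6, 7:
  order 0: -2  22  110  298  1118  1822
  order 1: 24  88  188  410  704
  order 2: 32  50  74  98
  order 3: 6  6  6
  order 4: 0  0
  order 5: 0
The order-3 divided differences are all 6 (nonzero) and every higher order vanishes, so the data lies on a polynomial of degree exactly 3.

3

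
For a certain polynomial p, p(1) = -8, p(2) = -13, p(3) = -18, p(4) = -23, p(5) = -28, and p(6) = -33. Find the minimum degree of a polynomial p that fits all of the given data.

1

Forward differences of the values at u = 1, 2, 3, 4, 5, 6:
  p  : -8  -13  -18  -23  -28  -33
  Δ  : -5  -5  -5  -5  -5
  Δ^2: 0  0  0  0
  Δ^3: 0  0  0
  Δ^4: 0  0
  Δ^5: 0
The first differences are constant (-5) and nonzero, while all higher differences vanish, so the minimal degree is 1.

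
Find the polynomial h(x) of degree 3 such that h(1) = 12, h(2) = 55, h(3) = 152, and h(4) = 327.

Using the Lagrange interpolation formula with nodes 1, 2, 3, 4:
  L_0(x) = (x - 2)(x - 3)(x - 4) / -6
  L_1(x) = (x - 1)(x - 3)(x - 4) / 2
  L_2(x) = (x - 1)(x - 2)(x - 4) / -2
  L_3(x) = (x - 1)(x - 2)(x - 3) / 6
Then h(x) = 12·L_0(x) + 55·L_1(x) + 152·L_2(x) + 327·L_3(x).
Expanding and collecting terms gives h(x) = 4x^3 + 3x^2 + 6x - 1.
Check: h(3) = 152. ✓

h(x) = 4x^3 + 3x^2 + 6x - 1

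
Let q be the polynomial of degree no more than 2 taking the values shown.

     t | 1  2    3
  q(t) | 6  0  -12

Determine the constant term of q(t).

Write q(t) = at^2 + bt + c. Substituting each data point gives a linear system:
  a + b + c = 6
  4a + 2b + c = 0
  9a + 3b + c = -12
Solving the system yields a = -3, b = 3, c = 6.
So q(t) = -3t^2 + 3t + 6.
The constant term is 6.

6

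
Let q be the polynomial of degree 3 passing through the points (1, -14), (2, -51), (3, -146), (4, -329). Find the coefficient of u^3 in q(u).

Write q(u) = au^3 + bu^2 + cu + d. Substituting each data point gives a linear system:
  a + b + c + d = -14
  8a + 4b + 2c + d = -51
  27a + 9b + 3c + d = -146
  64a + 16b + 4c + d = -329
Solving the system yields a = -5, b = 1, c = -5, d = -5.
So q(u) = -5u³ + u² - 5u - 5.
The leading coefficient is -5.

-5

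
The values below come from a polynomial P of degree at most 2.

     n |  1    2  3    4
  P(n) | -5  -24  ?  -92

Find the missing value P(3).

The 3 known points determine the degree-2 polynomial uniquely.
Write P(n) = an^2 + bn + c. Substituting each data point gives a linear system:
  a + b + c = -5
  4a + 2b + c = -24
  16a + 4b + c = -92
Solving the system yields a = -5, b = -4, c = 4.
So P(n) = -5n² - 4n + 4.
Then P(3) = -53.

-53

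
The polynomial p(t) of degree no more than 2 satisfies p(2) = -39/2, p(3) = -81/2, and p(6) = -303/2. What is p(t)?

p(t) = -4t^2 - t - 3/2

Write p(t) = at^2 + bt + c. Substituting each data point gives a linear system:
  4a + 2b + c = -39/2
  9a + 3b + c = -81/2
  36a + 6b + c = -303/2
Solving the system yields a = -4, b = -1, c = -3/2.
So p(t) = -4t^2 - t - 3/2.
Check: p(3) = -81/2. ✓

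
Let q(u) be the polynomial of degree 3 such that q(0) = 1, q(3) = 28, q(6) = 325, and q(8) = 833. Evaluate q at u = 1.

0

Using the Lagrange interpolation formula with nodes 0, 3, 6, 8:
  L_0(u) = (u - 3)(u - 6)(u - 8) / -144
  L_1(u) = u(u - 6)(u - 8) / 45
  L_2(u) = u(u - 3)(u - 8) / -36
  L_3(u) = u(u - 3)(u - 6) / 80
Then q(u) = 1·L_0(u) + 28·L_1(u) + 325·L_2(u) + 833·L_3(u).
Expanding and collecting terms gives q(u) = 2u³ - 3u² + 1.
Evaluating at u = 1: q(1) = 0.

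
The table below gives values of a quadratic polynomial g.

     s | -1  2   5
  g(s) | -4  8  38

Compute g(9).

Write g(s) = as^2 + bs + c. Substituting each data point gives a linear system:
  a - b + c = -4
  4a + 2b + c = 8
  25a + 5b + c = 38
Solving the system yields a = 1, b = 3, c = -2.
So g(s) = s² + 3s - 2.
Then g(9) = 106.

106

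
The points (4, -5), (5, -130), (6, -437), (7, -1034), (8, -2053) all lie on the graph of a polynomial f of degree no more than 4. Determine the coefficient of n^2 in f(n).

0

Write f(n) = an^4 + bn^3 + cn^2 + dn + e. Substituting each data point gives a linear system:
  256a + 64b + 16c + 4d + e = -5
  625a + 125b + 25c + 5d + e = -130
  1296a + 216b + 36c + 6d + e = -437
  2401a + 343b + 49c + 7d + e = -1034
  4096a + 512b + 64c + 8d + e = -2053
Solving the system yields a = -1, b = 4, c = 0, d = 0, e = -5.
So f(n) = -n⁴ + 4n³ - 5.
The coefficient of n^2 is 0.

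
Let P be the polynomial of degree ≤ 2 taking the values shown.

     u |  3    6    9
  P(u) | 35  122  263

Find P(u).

P(u) = 3u^2 + 2u + 2

Using the Lagrange interpolation formula with nodes 3, 6, 9:
  L_0(u) = (u - 6)(u - 9) / 18
  L_1(u) = (u - 3)(u - 9) / -9
  L_2(u) = (u - 3)(u - 6) / 18
Then P(u) = 35·L_0(u) + 122·L_1(u) + 263·L_2(u).
Expanding and collecting terms gives P(u) = 3u^2 + 2u + 2.
Check: P(9) = 263. ✓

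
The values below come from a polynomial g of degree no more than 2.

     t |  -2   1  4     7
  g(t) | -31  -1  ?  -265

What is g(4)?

The 3 known points determine the degree-2 polynomial uniquely.
Write g(t) = at^2 + bt + c. Substituting each data point gives a linear system:
  4a - 2b + c = -31
  a + b + c = -1
  49a + 7b + c = -265
Solving the system yields a = -6, b = 4, c = 1.
So g(t) = -6t^2 + 4t + 1.
Then g(4) = -79.

-79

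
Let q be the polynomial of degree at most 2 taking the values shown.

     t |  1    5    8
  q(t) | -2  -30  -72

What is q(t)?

q(t) = -t^2 - t

Write q(t) = at^2 + bt + c. Substituting each data point gives a linear system:
  a + b + c = -2
  25a + 5b + c = -30
  64a + 8b + c = -72
Solving the system yields a = -1, b = -1, c = 0.
So q(t) = -t² - t.
Check: q(8) = -72. ✓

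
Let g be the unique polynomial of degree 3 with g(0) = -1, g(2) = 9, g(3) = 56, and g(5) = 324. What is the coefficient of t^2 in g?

Write g(t) = at^3 + bt^2 + ct + d. Substituting each data point gives a linear system:
  d = -1
  8a + 4b + 2c + d = 9
  27a + 9b + 3c + d = 56
  125a + 25b + 5c + d = 324
Solving the system yields a = 3, b = -1, c = -5, d = -1.
So g(t) = 3t^3 - t^2 - 5t - 1.
The coefficient of t^2 is -1.

-1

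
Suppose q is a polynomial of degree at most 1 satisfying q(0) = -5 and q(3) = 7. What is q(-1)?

-9

Write q(t) = at + b. Substituting each data point gives a linear system:
  b = -5
  3a + b = 7
Solving the system yields a = 4, b = -5.
So q(t) = 4t - 5.
Then q(-1) = -9.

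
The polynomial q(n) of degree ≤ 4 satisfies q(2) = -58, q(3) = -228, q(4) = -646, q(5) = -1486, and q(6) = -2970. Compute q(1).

-10

Write q(n) = an^4 + bn^3 + cn^2 + dn + e. Substituting each data point gives a linear system:
  16a + 8b + 4c + 2d + e = -58
  81a + 27b + 9c + 3d + e = -228
  256a + 64b + 16c + 4d + e = -646
  625a + 125b + 25c + 5d + e = -1486
  1296a + 216b + 36c + 6d + e = -2970
Solving the system yields a = -2, b = -1, c = -5, d = 4, e = -6.
So q(n) = -2n^4 - n^3 - 5n^2 + 4n - 6.
Then q(1) = -10.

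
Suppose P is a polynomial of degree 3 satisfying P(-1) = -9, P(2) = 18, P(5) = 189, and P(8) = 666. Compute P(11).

Using the Lagrange interpolation formula with nodes -1, 2, 5, 8:
  L_0(n) = (n - 2)(n - 5)(n - 8) / -162
  L_1(n) = (n + 1)(n - 5)(n - 8) / 54
  L_2(n) = (n + 1)(n - 2)(n - 8) / -54
  L_3(n) = (n + 1)(n - 2)(n - 5) / 162
Then P(n) = -9·L_0(n) + 18·L_1(n) + 189·L_2(n) + 666·L_3(n).
Expanding and collecting terms gives P(n) = n^3 + 2n^2 + 4n - 6.
Evaluating at n = 11: P(11) = 1611.

1611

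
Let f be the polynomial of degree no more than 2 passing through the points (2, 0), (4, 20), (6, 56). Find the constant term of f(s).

Write f(s) = as^2 + bs + c. Substituting each data point gives a linear system:
  4a + 2b + c = 0
  16a + 4b + c = 20
  36a + 6b + c = 56
Solving the system yields a = 2, b = -2, c = -4.
So f(s) = 2s^2 - 2s - 4.
The constant term is -4.

-4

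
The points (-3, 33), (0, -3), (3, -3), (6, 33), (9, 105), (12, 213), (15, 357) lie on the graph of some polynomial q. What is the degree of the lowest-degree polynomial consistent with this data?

Forward differences of the values at x = -3, 0, 3, 6, 9, 12, 15:
  q  : 33  -3  -3  33  105  213  357
  Δ  : -36  0  36  72  108  144
  Δ^2: 36  36  36  36  36
  Δ^3: 0  0  0  0
  Δ^4: 0  0  0
  Δ^5: 0  0
  Δ^6: 0
The second differences are constant (36) and nonzero, while all higher differences vanish, so the minimal degree is 2.

2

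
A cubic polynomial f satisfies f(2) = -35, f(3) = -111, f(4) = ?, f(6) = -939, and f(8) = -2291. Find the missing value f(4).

The 4 known points determine the degree-3 polynomial uniquely.
Write f(s) = as^3 + bs^2 + cs + d. Substituting each data point gives a linear system:
  8a + 4b + 2c + d = -35
  27a + 9b + 3c + d = -111
  216a + 36b + 6c + d = -939
  512a + 64b + 8c + d = -2291
Solving the system yields a = -5, b = 5, c = -6, d = -3.
So f(s) = -5s³ + 5s² - 6s - 3.
Then f(4) = -267.

-267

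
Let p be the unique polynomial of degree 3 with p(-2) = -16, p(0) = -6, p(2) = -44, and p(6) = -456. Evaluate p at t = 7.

-664

Write p(t) = at^3 + bt^2 + ct + d. Substituting each data point gives a linear system:
  -8a + 4b - 2c + d = -16
  d = -6
  8a + 4b + 2c + d = -44
  216a + 36b + 6c + d = -456
Solving the system yields a = -1, b = -6, c = -3, d = -6.
So p(t) = -t^3 - 6t^2 - 3t - 6.
Then p(7) = -664.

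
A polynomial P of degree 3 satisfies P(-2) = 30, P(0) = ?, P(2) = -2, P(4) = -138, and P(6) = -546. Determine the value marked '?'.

6

The 4 known points determine the degree-3 polynomial uniquely.
Write P(x) = ax^3 + bx^2 + cx + d. Substituting each data point gives a linear system:
  -8a + 4b - 2c + d = 30
  8a + 4b + 2c + d = -2
  64a + 16b + 4c + d = -138
  216a + 36b + 6c + d = -546
Solving the system yields a = -3, b = 2, c = 4, d = 6.
So P(x) = -3x^3 + 2x^2 + 4x + 6.
Then P(0) = 6.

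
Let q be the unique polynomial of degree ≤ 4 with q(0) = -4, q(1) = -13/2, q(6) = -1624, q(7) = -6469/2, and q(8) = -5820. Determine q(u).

Write q(u) = au^4 + bu^3 + cu^2 + du + e. Substituting each data point gives a linear system:
  e = -4
  a + b + c + d + e = -13/2
  1296a + 216b + 36c + 6d + e = -1624
  2401a + 343b + 49c + 7d + e = -6469/2
  4096a + 512b + 64c + 8d + e = -5820
Solving the system yields a = -2, b = 5, c = -5/2, d = -3, e = -4.
So q(u) = -2u⁴ + 5u³ - (5/2)u² - 3u - 4.
Check: q(8) = -5820. ✓

q(u) = -2u^4 + 5u^3 - (5/2)u^2 - 3u - 4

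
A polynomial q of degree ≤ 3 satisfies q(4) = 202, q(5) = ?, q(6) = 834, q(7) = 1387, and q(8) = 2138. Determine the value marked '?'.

The 4 known points determine the degree-3 polynomial uniquely.
Write q(x) = ax^3 + bx^2 + cx + d. Substituting each data point gives a linear system:
  64a + 16b + 4c + d = 202
  216a + 36b + 6c + d = 834
  343a + 49b + 7c + d = 1387
  512a + 64b + 8c + d = 2138
Solving the system yields a = 5, b = -6, c = -4, d = -6.
So q(x) = 5x³ - 6x² - 4x - 6.
Then q(5) = 449.

449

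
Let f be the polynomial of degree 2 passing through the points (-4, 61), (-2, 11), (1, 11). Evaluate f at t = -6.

151

Using the Lagrange interpolation formula with nodes -4, -2, 1:
  L_0(t) = (t + 2)(t - 1) / 10
  L_1(t) = (t + 4)(t - 1) / -6
  L_2(t) = (t + 4)(t + 2) / 15
Then f(t) = 61·L_0(t) + 11·L_1(t) + 11·L_2(t).
Expanding and collecting terms gives f(t) = 5t^2 + 5t + 1.
Evaluating at t = -6: f(-6) = 151.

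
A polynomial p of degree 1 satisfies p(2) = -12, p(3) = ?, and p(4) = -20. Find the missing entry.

The 2 known points determine the degree-1 polynomial uniquely.
Write p(u) = au + b. Substituting each data point gives a linear system:
  2a + b = -12
  4a + b = -20
Solving the system yields a = -4, b = -4.
So p(u) = -4u - 4.
Then p(3) = -16.

-16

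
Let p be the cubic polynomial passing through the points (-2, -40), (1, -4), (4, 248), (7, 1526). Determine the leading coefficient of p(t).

Write p(t) = at^3 + bt^2 + ct + d. Substituting each data point gives a linear system:
  -8a + 4b - 2c + d = -40
  a + b + c + d = -4
  64a + 16b + 4c + d = 248
  343a + 49b + 7c + d = 1526
Solving the system yields a = 5, b = -3, c = -6, d = 0.
So p(t) = 5t^3 - 3t^2 - 6t.
The leading coefficient is 5.

5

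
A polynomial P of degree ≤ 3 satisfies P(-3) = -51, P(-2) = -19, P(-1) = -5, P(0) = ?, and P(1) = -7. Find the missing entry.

The 4 known points determine the degree-3 polynomial uniquely.
Write P(x) = ax^3 + bx^2 + cx + d. Substituting each data point gives a linear system:
  -27a + 9b - 3c + d = -51
  -8a + 4b - 2c + d = -19
  -a + b - c + d = -5
  a + b + c + d = -7
Solving the system yields a = 1, b = -3, c = -2, d = -3.
So P(x) = x^3 - 3x^2 - 2x - 3.
Then P(0) = -3.

-3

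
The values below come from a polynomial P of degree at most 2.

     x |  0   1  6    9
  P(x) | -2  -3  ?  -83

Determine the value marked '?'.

-38

The 3 known points determine the degree-2 polynomial uniquely.
Write P(x) = ax^2 + bx + c. Substituting each data point gives a linear system:
  c = -2
  a + b + c = -3
  81a + 9b + c = -83
Solving the system yields a = -1, b = 0, c = -2.
So P(x) = -x^2 - 2.
Then P(6) = -38.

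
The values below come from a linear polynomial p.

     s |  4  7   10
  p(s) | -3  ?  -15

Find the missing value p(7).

On equispaced nodes a degree-1 polynomial has vanishing second forward difference, so
  p(4) - 2·p(7) + p(10) = 0.
Substituting the known values and solving for p(7):
  -2·p(7) = 18
  p(7) = -9.

-9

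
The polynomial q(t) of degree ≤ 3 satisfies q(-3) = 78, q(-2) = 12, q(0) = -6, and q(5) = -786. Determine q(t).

q(t) = -5t^3 - 6t^2 - t - 6

Write q(t) = at^3 + bt^2 + ct + d. Substituting each data point gives a linear system:
  -27a + 9b - 3c + d = 78
  -8a + 4b - 2c + d = 12
  d = -6
  125a + 25b + 5c + d = -786
Solving the system yields a = -5, b = -6, c = -1, d = -6.
So q(t) = -5t^3 - 6t^2 - t - 6.
Check: q(-3) = 78. ✓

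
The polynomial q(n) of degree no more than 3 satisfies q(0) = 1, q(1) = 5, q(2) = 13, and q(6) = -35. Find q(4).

Using the Lagrange interpolation formula with nodes 0, 1, 2, 6:
  L_0(n) = (n - 1)(n - 2)(n - 6) / -12
  L_1(n) = n(n - 2)(n - 6) / 5
  L_2(n) = n(n - 1)(n - 6) / -8
  L_3(n) = n(n - 1)(n - 2) / 120
Then q(n) = 1·L_0(n) + 5·L_1(n) + 13·L_2(n) - 35·L_3(n).
Expanding and collecting terms gives q(n) = -n³ + 5n² + 1.
Evaluating at n = 4: q(4) = 17.

17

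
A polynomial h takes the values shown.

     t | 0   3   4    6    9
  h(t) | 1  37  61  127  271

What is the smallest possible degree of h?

Divided differences on the nodes 0, 3, 4, 6, 9:
  order 0: 1  37  61  127  271
  order 1: 12  24  33  48
  order 2: 3  3  3
  order 3: 0  0
  order 4: 0
The order-2 divided differences are all 3 (nonzero) and every higher order vanishes, so the data lies on a polynomial of degree exactly 2.

2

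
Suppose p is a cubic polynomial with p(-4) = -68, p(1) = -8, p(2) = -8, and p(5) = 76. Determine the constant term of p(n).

-4

Write p(n) = an^3 + bn^2 + cn + d. Substituting each data point gives a linear system:
  -64a + 16b - 4c + d = -68
  a + b + c + d = -8
  8a + 4b + 2c + d = -8
  125a + 25b + 5c + d = 76
Solving the system yields a = 1, b = -1, c = -4, d = -4.
So p(n) = n³ - n² - 4n - 4.
The constant term is -4.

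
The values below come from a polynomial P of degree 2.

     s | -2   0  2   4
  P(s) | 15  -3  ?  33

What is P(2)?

The 3 known points determine the degree-2 polynomial uniquely.
Write P(s) = as^2 + bs + c. Substituting each data point gives a linear system:
  4a - 2b + c = 15
  c = -3
  16a + 4b + c = 33
Solving the system yields a = 3, b = -3, c = -3.
So P(s) = 3s^2 - 3s - 3.
Then P(2) = 3.

3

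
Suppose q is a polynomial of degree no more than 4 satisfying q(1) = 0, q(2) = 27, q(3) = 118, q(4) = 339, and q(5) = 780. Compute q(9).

7384

Forward differences of the values at u = 1, 2, 3, 4, 5:
  q  : 0  27  118  339  780
  Δ  : 27  91  221  441
  Δ^2: 64  130  220
  Δ^3: 66  90
  Δ^4: 24
The fourth differences are constant, confirming degree 4.
Interpolating (Newton forward form) and evaluating at u = 9 gives q(9) = 7384.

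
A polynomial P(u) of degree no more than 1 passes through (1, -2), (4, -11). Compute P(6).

-17

Using the Lagrange interpolation formula with nodes 1, 4:
  L_0(u) = (u - 4) / -3
  L_1(u) = (u - 1) / 3
Then P(u) = -2·L_0(u) - 11·L_1(u).
Expanding and collecting terms gives P(u) = -3u + 1.
Evaluating at u = 6: P(6) = -17.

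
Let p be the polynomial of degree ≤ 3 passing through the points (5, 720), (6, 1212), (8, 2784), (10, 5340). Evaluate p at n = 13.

11544

Write p(n) = an^3 + bn^2 + cn + d. Substituting each data point gives a linear system:
  125a + 25b + 5c + d = 720
  216a + 36b + 6c + d = 1212
  512a + 64b + 8c + d = 2784
  1000a + 100b + 10c + d = 5340
Solving the system yields a = 5, b = 3, c = 4, d = 0.
So p(n) = 5n^3 + 3n^2 + 4n.
Then p(13) = 11544.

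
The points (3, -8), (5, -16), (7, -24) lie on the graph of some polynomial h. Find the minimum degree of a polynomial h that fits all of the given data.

1

Forward differences of the values at n = 3, 5, 7:
  h  : -8  -16  -24
  Δ  : -8  -8
  Δ^2: 0
The first differences are constant (-8) and nonzero, while all higher differences vanish, so the minimal degree is 1.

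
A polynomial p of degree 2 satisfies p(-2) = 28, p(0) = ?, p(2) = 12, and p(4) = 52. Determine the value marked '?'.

4

On equispaced nodes a degree-2 polynomial has vanishing third forward difference, so
  - p(-2) + 3·p(0) - 3·p(2) + p(4) = 0.
Substituting the known values and solving for p(0):
  3·p(0) = 12
  p(0) = 4.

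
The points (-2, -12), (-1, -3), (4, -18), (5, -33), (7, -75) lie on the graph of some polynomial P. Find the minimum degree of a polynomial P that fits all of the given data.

2

Divided differences on the nodes -2, -1, 4, 5, 7:
  order 0: -12  -3  -18  -33  -75
  order 1: 9  -3  -15  -21
  order 2: -2  -2  -2
  order 3: 0  0
  order 4: 0
The order-2 divided differences are all -2 (nonzero) and every higher order vanishes, so the data lies on a polynomial of degree exactly 2.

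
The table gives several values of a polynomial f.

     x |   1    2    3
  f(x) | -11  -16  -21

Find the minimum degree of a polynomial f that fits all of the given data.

1

Forward differences of the values at x = 1, 2, 3:
  f  : -11  -16  -21
  Δ  : -5  -5
  Δ^2: 0
The first differences are constant (-5) and nonzero, while all higher differences vanish, so the minimal degree is 1.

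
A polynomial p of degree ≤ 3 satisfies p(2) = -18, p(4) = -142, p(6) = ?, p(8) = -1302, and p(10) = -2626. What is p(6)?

On equispaced nodes a degree-3 polynomial has vanishing fourth forward difference, so
  p(2) - 4·p(4) + 6·p(6) - 4·p(8) + p(10) = 0.
Substituting the known values and solving for p(6):
  6·p(6) = -3132
  p(6) = -522.

-522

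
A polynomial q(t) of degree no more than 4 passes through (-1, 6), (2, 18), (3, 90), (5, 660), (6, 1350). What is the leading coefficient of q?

1

Write q(t) = at^4 + bt^3 + ct^2 + dt + e. Substituting each data point gives a linear system:
  a - b + c - d + e = 6
  16a + 8b + 4c + 2d + e = 18
  81a + 27b + 9c + 3d + e = 90
  625a + 125b + 25c + 5d + e = 660
  1296a + 216b + 36c + 6d + e = 1350
Solving the system yields a = 1, b = 0, c = 2, d = -3, e = 0.
So q(t) = t⁴ + 2t² - 3t.
The leading coefficient is 1.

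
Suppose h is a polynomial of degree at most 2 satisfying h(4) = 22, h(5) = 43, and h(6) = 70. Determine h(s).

Write h(s) = as^2 + bs + c. Substituting each data point gives a linear system:
  16a + 4b + c = 22
  25a + 5b + c = 43
  36a + 6b + c = 70
Solving the system yields a = 3, b = -6, c = -2.
So h(s) = 3s^2 - 6s - 2.
Check: h(4) = 22. ✓

h(s) = 3s^2 - 6s - 2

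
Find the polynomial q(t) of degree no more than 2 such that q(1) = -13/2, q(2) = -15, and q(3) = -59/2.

q(t) = -3t^2 + (1/2)t - 4

Write q(t) = at^2 + bt + c. Substituting each data point gives a linear system:
  a + b + c = -13/2
  4a + 2b + c = -15
  9a + 3b + c = -59/2
Solving the system yields a = -3, b = 1/2, c = -4.
So q(t) = -3t^2 + (1/2)t - 4.
Check: q(2) = -15. ✓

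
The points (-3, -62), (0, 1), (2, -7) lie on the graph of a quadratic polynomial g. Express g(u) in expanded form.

Using the Lagrange interpolation formula with nodes -3, 0, 2:
  L_0(u) = u(u - 2) / 15
  L_1(u) = (u + 3)(u - 2) / -6
  L_2(u) = (u + 3)u / 10
Then g(u) = -62·L_0(u) + 1·L_1(u) - 7·L_2(u).
Expanding and collecting terms gives g(u) = -5u^2 + 6u + 1.
Check: g(-3) = -62. ✓

g(u) = -5u^2 + 6u + 1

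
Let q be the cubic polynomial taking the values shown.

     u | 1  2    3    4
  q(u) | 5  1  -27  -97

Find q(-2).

53

Using the Lagrange interpolation formula with nodes 1, 2, 3, 4:
  L_0(u) = (u - 2)(u - 3)(u - 4) / -6
  L_1(u) = (u - 1)(u - 3)(u - 4) / 2
  L_2(u) = (u - 1)(u - 2)(u - 4) / -2
  L_3(u) = (u - 1)(u - 2)(u - 3) / 6
Then q(u) = 5·L_0(u) + 1·L_1(u) - 27·L_2(u) - 97·L_3(u).
Expanding and collecting terms gives q(u) = -3u³ + 6u² - u + 3.
Evaluating at u = -2: q(-2) = 53.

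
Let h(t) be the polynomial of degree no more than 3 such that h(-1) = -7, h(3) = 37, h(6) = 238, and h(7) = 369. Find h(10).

Using the Lagrange interpolation formula with nodes -1, 3, 6, 7:
  L_0(t) = (t - 3)(t - 6)(t - 7) / -224
  L_1(t) = (t + 1)(t - 6)(t - 7) / 48
  L_2(t) = (t + 1)(t - 3)(t - 7) / -21
  L_3(t) = (t + 1)(t - 3)(t - 6) / 32
Then h(t) = -7·L_0(t) + 37·L_1(t) + 238·L_2(t) + 369·L_3(t).
Expanding and collecting terms gives h(t) = t^3 + 4t - 2.
Evaluating at t = 10: h(10) = 1038.

1038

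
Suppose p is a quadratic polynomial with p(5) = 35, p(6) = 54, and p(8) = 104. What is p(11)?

Using the Lagrange interpolation formula with nodes 5, 6, 8:
  L_0(u) = (u - 6)(u - 8) / 3
  L_1(u) = (u - 5)(u - 8) / -2
  L_2(u) = (u - 5)(u - 6) / 6
Then p(u) = 35·L_0(u) + 54·L_1(u) + 104·L_2(u).
Expanding and collecting terms gives p(u) = 2u² - 3u.
Evaluating at u = 11: p(11) = 209.

209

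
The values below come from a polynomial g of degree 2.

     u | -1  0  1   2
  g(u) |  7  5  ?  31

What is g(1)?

13

On equispaced nodes a degree-2 polynomial has vanishing third forward difference, so
  - g(-1) + 3·g(0) - 3·g(1) + g(2) = 0.
Substituting the known values and solving for g(1):
  -3·g(1) = -39
  g(1) = 13.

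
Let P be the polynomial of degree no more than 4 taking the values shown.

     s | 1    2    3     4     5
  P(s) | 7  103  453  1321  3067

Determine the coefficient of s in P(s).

-1

Write P(s) = as^4 + bs^3 + cs^2 + ds + e. Substituting each data point gives a linear system:
  a + b + c + d + e = 7
  16a + 8b + 4c + 2d + e = 103
  81a + 27b + 9c + 3d + e = 453
  256a + 64b + 16c + 4d + e = 1321
  625a + 125b + 25c + 5d + e = 3067
Solving the system yields a = 4, b = 4, c = 3, d = -1, e = -3.
So P(s) = 4s⁴ + 4s³ + 3s² - s - 3.
The coefficient of s is -1.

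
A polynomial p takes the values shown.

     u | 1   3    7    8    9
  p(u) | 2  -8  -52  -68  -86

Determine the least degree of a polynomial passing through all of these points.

Divided differences on the nodes 1, 3, 7, 8, 9:
  order 0: 2  -8  -52  -68  -86
  order 1: -5  -11  -16  -18
  order 2: -1  -1  -1
  order 3: 0  0
  order 4: 0
The order-2 divided differences are all -1 (nonzero) and every higher order vanishes, so the data lies on a polynomial of degree exactly 2.

2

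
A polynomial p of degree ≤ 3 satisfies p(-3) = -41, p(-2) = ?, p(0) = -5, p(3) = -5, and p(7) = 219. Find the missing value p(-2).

-15

The 4 known points determine the degree-3 polynomial uniquely.
Write p(t) = at^3 + bt^2 + ct + d. Substituting each data point gives a linear system:
  -27a + 9b - 3c + d = -41
  d = -5
  27a + 9b + 3c + d = -5
  343a + 49b + 7c + d = 219
Solving the system yields a = 1, b = -2, c = -3, d = -5.
So p(t) = t^3 - 2t^2 - 3t - 5.
Then p(-2) = -15.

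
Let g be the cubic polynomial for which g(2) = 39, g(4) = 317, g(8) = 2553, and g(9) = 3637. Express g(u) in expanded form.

Write g(u) = au^3 + bu^2 + cu + d. Substituting each data point gives a linear system:
  8a + 4b + 2c + d = 39
  64a + 16b + 4c + d = 317
  512a + 64b + 8c + d = 2553
  729a + 81b + 9c + d = 3637
Solving the system yields a = 5, b = 0, c = -1, d = 1.
So g(u) = 5u^3 - u + 1.
Check: g(4) = 317. ✓

g(u) = 5u^3 - u + 1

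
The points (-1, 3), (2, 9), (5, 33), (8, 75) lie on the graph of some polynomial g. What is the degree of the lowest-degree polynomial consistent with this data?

Forward differences of the values at u = -1, 2, 5, 8:
  g  : 3  9  33  75
  Δ  : 6  24  42
  Δ^2: 18  18
  Δ^3: 0
The second differences are constant (18) and nonzero, while all higher differences vanish, so the minimal degree is 2.

2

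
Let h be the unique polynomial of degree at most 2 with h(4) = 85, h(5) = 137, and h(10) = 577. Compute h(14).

Write h(x) = ax^2 + bx + c. Substituting each data point gives a linear system:
  16a + 4b + c = 85
  25a + 5b + c = 137
  100a + 10b + c = 577
Solving the system yields a = 6, b = -2, c = -3.
So h(x) = 6x² - 2x - 3.
Then h(14) = 1145.

1145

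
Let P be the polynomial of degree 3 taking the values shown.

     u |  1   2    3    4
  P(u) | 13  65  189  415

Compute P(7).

2005

Forward differences of the values at u = 1, 2, 3, 4:
  P  : 13  65  189  415
  Δ  : 52  124  226
  Δ^2: 72  102
  Δ^3: 30
The third differences are constant, confirming degree 3.
Interpolating (Newton forward form) and evaluating at u = 7 gives P(7) = 2005.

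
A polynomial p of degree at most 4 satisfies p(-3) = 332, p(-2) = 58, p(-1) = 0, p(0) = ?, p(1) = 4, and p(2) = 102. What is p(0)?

The 5 known points determine the degree-4 polynomial uniquely.
Write p(s) = as^4 + bs^3 + cs^2 + ds + e. Substituting each data point gives a linear system:
  81a - 27b + 9c - 3d + e = 332
  16a - 8b + 4c - 2d + e = 58
  a - b + c - d + e = 0
  a + b + c + d + e = 4
  16a + 8b + 4c + 2d + e = 102
Solving the system yields a = 5, b = 3, c = 1, d = -1, e = -4.
So p(s) = 5s⁴ + 3s³ + s² - s - 4.
Then p(0) = -4.

-4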